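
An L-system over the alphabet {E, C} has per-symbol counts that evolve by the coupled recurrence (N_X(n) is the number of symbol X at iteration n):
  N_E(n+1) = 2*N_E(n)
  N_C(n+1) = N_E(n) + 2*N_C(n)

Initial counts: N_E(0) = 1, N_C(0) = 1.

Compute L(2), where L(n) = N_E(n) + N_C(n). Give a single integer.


Step 0: N_E=1, N_C=1, L=2
Step 1: N_E=2, N_C=3, L=5
Step 2: N_E=4, N_C=8, L=12

Answer: 12


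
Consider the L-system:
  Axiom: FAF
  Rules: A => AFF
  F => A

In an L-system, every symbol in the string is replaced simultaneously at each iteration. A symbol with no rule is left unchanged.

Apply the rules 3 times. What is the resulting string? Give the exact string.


Step 0: FAF
Step 1: AAFFA
Step 2: AFFAFFAAAFF
Step 3: AFFAAAFFAAAFFAFFAFFAA

Answer: AFFAAAFFAAAFFAFFAFFAA


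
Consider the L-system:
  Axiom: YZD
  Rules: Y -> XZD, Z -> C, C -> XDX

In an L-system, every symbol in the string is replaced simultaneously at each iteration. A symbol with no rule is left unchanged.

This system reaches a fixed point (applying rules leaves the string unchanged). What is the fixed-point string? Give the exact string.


Step 0: YZD
Step 1: XZDCD
Step 2: XCDXDXD
Step 3: XXDXDXDXD
Step 4: XXDXDXDXD  (unchanged — fixed point at step 3)

Answer: XXDXDXDXD


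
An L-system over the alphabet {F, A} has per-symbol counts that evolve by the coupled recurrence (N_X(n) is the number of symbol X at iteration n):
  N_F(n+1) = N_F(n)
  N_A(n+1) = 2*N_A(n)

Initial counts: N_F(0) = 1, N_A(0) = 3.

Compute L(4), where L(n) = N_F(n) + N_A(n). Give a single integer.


Step 0: N_F=1, N_A=3, L=4
Step 1: N_F=1, N_A=6, L=7
Step 2: N_F=1, N_A=12, L=13
Step 3: N_F=1, N_A=24, L=25
Step 4: N_F=1, N_A=48, L=49

Answer: 49


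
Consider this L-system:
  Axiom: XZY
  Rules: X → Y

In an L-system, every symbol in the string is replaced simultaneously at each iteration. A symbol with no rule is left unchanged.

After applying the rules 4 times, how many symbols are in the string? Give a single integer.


Step 0: length = 3
Step 1: length = 3
Step 2: length = 3
Step 3: length = 3
Step 4: length = 3

Answer: 3


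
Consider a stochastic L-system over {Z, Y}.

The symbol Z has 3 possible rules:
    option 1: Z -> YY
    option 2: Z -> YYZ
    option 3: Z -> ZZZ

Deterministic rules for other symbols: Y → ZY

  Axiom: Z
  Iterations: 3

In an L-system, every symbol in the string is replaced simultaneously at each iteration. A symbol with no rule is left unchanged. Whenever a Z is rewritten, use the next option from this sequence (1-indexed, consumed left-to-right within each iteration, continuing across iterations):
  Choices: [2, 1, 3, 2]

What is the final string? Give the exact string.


Step 0: Z
Step 1: YYZ  (used choices [2])
Step 2: ZYZYYY  (used choices [1])
Step 3: ZZZZYYYZZYZYZY  (used choices [3, 2])

Answer: ZZZZYYYZZYZYZY


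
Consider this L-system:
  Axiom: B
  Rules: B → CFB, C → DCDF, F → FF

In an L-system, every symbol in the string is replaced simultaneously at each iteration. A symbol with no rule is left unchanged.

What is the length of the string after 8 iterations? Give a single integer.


Answer: 567

Derivation:
Step 0: length = 1
Step 1: length = 3
Step 2: length = 9
Step 3: length = 21
Step 4: length = 43
Step 5: length = 83
Step 6: length = 157
Step 7: length = 297
Step 8: length = 567


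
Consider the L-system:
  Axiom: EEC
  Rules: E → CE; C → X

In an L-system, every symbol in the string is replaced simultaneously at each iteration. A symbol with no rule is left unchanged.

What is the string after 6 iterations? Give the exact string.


Step 0: EEC
Step 1: CECEX
Step 2: XCEXCEX
Step 3: XXCEXXCEX
Step 4: XXXCEXXXCEX
Step 5: XXXXCEXXXXCEX
Step 6: XXXXXCEXXXXXCEX

Answer: XXXXXCEXXXXXCEX


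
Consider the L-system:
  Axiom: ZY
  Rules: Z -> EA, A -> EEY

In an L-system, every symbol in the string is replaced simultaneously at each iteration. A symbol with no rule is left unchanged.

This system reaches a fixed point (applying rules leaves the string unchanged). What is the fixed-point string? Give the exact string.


Answer: EEEYY

Derivation:
Step 0: ZY
Step 1: EAY
Step 2: EEEYY
Step 3: EEEYY  (unchanged — fixed point at step 2)


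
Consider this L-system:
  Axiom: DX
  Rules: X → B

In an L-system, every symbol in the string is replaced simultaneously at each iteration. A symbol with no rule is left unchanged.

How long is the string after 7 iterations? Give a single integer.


Step 0: length = 2
Step 1: length = 2
Step 2: length = 2
Step 3: length = 2
Step 4: length = 2
Step 5: length = 2
Step 6: length = 2
Step 7: length = 2

Answer: 2


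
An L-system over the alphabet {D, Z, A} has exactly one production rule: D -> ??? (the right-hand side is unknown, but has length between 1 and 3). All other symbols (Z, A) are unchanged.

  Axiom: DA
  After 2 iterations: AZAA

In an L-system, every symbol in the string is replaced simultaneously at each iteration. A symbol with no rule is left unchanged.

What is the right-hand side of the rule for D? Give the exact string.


Answer: AZA

Derivation:
Trying D -> AZA:
  Step 0: DA
  Step 1: AZAA
  Step 2: AZAA
Matches the given result.


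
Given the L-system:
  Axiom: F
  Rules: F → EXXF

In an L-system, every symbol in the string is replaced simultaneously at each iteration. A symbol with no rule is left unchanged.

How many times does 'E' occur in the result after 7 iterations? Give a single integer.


Answer: 7

Derivation:
Step 0: F  (0 'E')
Step 1: EXXF  (1 'E')
Step 2: EXXEXXF  (2 'E')
Step 3: EXXEXXEXXF  (3 'E')
Step 4: EXXEXXEXXEXXF  (4 'E')
Step 5: EXXEXXEXXEXXEXXF  (5 'E')
Step 6: EXXEXXEXXEXXEXXEXXF  (6 'E')
Step 7: EXXEXXEXXEXXEXXEXXEXXF  (7 'E')


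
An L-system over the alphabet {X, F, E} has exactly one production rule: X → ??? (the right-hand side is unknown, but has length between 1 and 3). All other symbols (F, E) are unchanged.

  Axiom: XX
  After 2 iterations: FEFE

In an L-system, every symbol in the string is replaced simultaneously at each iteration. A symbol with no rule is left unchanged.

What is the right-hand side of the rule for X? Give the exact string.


Trying X → FE:
  Step 0: XX
  Step 1: FEFE
  Step 2: FEFE
Matches the given result.

Answer: FE


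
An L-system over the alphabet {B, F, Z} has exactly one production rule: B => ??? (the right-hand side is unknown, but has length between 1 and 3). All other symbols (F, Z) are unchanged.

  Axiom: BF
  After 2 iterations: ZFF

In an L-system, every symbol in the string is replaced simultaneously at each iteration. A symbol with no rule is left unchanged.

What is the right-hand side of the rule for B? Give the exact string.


Answer: ZF

Derivation:
Trying B => ZF:
  Step 0: BF
  Step 1: ZFF
  Step 2: ZFF
Matches the given result.


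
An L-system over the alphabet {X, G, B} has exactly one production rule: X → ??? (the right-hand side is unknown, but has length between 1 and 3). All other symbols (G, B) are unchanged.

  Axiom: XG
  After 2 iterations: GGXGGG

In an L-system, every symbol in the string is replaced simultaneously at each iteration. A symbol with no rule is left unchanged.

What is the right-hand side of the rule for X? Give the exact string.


Answer: GXG

Derivation:
Trying X → GXG:
  Step 0: XG
  Step 1: GXGG
  Step 2: GGXGGG
Matches the given result.


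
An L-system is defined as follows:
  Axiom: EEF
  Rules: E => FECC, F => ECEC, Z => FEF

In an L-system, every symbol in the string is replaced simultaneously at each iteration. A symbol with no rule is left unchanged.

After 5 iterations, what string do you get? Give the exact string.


Step 0: EEF
Step 1: FECCFECCECEC
Step 2: ECECFECCCCECECFECCCCFECCCFECCC
Step 3: FECCCFECCCECECFECCCCCCFECCCFECCCECECFECCCCCCECECFECCCCCECECFECCCCC
Step 4: ECECFECCCCCECECFECCCCCFECCCFECCCECECFECCCCCCCCECECFECCCCCECECFECCCCCFECCCFECCCECECFECCCCCCCCFECCCFECCCECECFECCCCCCCFECCCFECCCECECFECCCCCCC
Step 5: FECCCFECCCECECFECCCCCCCFECCCFECCCECECFECCCCCCCECECFECCCCCECECFECCCCCFECCCFECCCECECFECCCCCCCCCCFECCCFECCCECECFECCCCCCCFECCCFECCCECECFECCCCCCCECECFECCCCCECECFECCCCCFECCCFECCCECECFECCCCCCCCCCECECFECCCCCECECFECCCCCFECCCFECCCECECFECCCCCCCCCECECFECCCCCECECFECCCCCFECCCFECCCECECFECCCCCCCCC

Answer: FECCCFECCCECECFECCCCCCCFECCCFECCCECECFECCCCCCCECECFECCCCCECECFECCCCCFECCCFECCCECECFECCCCCCCCCCFECCCFECCCECECFECCCCCCCFECCCFECCCECECFECCCCCCCECECFECCCCCECECFECCCCCFECCCFECCCECECFECCCCCCCCCCECECFECCCCCECECFECCCCCFECCCFECCCECECFECCCCCCCCCECECFECCCCCECECFECCCCCFECCCFECCCECECFECCCCCCCCC


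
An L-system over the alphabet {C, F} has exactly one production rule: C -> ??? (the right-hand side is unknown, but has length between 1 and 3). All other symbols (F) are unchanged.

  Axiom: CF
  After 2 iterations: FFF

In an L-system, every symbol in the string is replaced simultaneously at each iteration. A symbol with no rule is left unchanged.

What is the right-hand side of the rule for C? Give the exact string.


Trying C -> FF:
  Step 0: CF
  Step 1: FFF
  Step 2: FFF
Matches the given result.

Answer: FF


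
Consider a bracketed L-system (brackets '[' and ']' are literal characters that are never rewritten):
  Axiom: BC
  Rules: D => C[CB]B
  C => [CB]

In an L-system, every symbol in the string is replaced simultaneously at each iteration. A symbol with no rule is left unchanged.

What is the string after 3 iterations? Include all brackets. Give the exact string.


Answer: B[[[CB]B]B]

Derivation:
Step 0: BC
Step 1: B[CB]
Step 2: B[[CB]B]
Step 3: B[[[CB]B]B]


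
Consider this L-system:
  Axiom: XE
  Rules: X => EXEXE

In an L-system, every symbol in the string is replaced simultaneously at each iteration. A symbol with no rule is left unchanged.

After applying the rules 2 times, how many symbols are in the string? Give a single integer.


Step 0: length = 2
Step 1: length = 6
Step 2: length = 14

Answer: 14


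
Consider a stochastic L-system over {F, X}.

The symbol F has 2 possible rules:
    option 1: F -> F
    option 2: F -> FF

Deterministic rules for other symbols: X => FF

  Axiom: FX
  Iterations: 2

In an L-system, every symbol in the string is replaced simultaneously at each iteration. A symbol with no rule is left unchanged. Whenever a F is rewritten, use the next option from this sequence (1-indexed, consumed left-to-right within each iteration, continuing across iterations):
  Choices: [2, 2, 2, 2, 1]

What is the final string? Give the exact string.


Answer: FFFFFFF

Derivation:
Step 0: FX
Step 1: FFFF  (used choices [2])
Step 2: FFFFFFF  (used choices [2, 2, 2, 1])


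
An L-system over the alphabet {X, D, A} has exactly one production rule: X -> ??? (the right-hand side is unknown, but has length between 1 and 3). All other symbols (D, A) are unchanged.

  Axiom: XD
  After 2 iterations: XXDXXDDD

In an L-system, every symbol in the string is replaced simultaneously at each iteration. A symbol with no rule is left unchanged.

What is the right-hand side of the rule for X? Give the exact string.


Answer: XXD

Derivation:
Trying X -> XXD:
  Step 0: XD
  Step 1: XXDD
  Step 2: XXDXXDDD
Matches the given result.


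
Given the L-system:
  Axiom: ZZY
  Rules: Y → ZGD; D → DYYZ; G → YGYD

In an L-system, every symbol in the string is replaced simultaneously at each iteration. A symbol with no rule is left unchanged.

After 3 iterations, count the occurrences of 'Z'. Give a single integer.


Answer: 10

Derivation:
Step 0: ZZY  (2 'Z')
Step 1: ZZZGD  (3 'Z')
Step 2: ZZZYGYDDYYZ  (4 'Z')
Step 3: ZZZZGDYGYDZGDDYYZDYYZZGDZGDZ  (10 'Z')


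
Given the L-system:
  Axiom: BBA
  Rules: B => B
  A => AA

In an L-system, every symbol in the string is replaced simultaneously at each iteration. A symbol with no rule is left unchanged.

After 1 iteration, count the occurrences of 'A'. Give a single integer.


Step 0: BBA  (1 'A')
Step 1: BBAA  (2 'A')

Answer: 2


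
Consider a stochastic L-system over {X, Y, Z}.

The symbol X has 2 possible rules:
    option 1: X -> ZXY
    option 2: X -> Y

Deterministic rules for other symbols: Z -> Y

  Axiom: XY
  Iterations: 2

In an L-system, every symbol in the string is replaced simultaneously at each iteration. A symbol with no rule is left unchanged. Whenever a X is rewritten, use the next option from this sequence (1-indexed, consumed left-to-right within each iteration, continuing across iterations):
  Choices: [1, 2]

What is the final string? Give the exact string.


Answer: YYYY

Derivation:
Step 0: XY
Step 1: ZXYY  (used choices [1])
Step 2: YYYY  (used choices [2])


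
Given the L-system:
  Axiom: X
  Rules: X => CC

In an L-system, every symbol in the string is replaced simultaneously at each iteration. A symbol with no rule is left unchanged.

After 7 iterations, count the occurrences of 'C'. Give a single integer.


Answer: 2

Derivation:
Step 0: X  (0 'C')
Step 1: CC  (2 'C')
Step 2: CC  (2 'C')
Step 3: CC  (2 'C')
Step 4: CC  (2 'C')
Step 5: CC  (2 'C')
Step 6: CC  (2 'C')
Step 7: CC  (2 'C')


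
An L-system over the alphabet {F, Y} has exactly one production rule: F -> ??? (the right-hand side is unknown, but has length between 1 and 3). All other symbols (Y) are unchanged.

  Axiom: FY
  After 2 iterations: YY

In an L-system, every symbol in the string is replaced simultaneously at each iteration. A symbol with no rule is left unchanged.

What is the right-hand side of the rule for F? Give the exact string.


Answer: Y

Derivation:
Trying F -> Y:
  Step 0: FY
  Step 1: YY
  Step 2: YY
Matches the given result.


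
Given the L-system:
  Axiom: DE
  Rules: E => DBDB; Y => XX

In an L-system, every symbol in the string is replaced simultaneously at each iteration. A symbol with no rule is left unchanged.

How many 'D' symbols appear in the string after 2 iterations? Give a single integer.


Step 0: DE  (1 'D')
Step 1: DDBDB  (3 'D')
Step 2: DDBDB  (3 'D')

Answer: 3


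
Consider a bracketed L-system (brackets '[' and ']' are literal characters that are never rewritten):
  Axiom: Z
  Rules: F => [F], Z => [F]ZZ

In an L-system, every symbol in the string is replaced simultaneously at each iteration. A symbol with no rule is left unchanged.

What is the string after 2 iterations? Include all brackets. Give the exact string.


Answer: [[F]][F]ZZ[F]ZZ

Derivation:
Step 0: Z
Step 1: [F]ZZ
Step 2: [[F]][F]ZZ[F]ZZ


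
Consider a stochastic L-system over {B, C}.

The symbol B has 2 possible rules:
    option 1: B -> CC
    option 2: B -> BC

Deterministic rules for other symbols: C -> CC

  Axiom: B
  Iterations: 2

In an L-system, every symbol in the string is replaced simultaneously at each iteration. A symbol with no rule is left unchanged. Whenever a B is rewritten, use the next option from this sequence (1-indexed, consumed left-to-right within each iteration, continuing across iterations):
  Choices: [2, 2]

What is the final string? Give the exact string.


Step 0: B
Step 1: BC  (used choices [2])
Step 2: BCCC  (used choices [2])

Answer: BCCC


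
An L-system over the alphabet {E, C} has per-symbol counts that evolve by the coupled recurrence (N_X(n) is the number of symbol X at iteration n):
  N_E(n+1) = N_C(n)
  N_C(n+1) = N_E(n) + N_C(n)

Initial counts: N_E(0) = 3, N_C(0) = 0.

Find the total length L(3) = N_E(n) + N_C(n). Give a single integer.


Step 0: N_E=3, N_C=0, L=3
Step 1: N_E=0, N_C=3, L=3
Step 2: N_E=3, N_C=3, L=6
Step 3: N_E=3, N_C=6, L=9

Answer: 9


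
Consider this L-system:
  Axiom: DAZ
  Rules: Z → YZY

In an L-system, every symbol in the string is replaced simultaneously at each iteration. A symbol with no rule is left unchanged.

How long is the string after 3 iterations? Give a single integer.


Step 0: length = 3
Step 1: length = 5
Step 2: length = 7
Step 3: length = 9

Answer: 9


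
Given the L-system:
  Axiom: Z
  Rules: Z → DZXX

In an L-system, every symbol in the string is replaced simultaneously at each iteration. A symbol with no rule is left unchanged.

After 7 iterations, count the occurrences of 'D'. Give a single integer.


Step 0: Z  (0 'D')
Step 1: DZXX  (1 'D')
Step 2: DDZXXXX  (2 'D')
Step 3: DDDZXXXXXX  (3 'D')
Step 4: DDDDZXXXXXXXX  (4 'D')
Step 5: DDDDDZXXXXXXXXXX  (5 'D')
Step 6: DDDDDDZXXXXXXXXXXXX  (6 'D')
Step 7: DDDDDDDZXXXXXXXXXXXXXX  (7 'D')

Answer: 7


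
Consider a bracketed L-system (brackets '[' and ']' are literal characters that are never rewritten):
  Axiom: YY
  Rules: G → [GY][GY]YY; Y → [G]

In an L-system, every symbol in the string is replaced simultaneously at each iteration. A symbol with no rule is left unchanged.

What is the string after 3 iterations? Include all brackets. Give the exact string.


Answer: [[[GY][GY]YY[G]][[GY][GY]YY[G]][G][G]][[[GY][GY]YY[G]][[GY][GY]YY[G]][G][G]]

Derivation:
Step 0: YY
Step 1: [G][G]
Step 2: [[GY][GY]YY][[GY][GY]YY]
Step 3: [[[GY][GY]YY[G]][[GY][GY]YY[G]][G][G]][[[GY][GY]YY[G]][[GY][GY]YY[G]][G][G]]


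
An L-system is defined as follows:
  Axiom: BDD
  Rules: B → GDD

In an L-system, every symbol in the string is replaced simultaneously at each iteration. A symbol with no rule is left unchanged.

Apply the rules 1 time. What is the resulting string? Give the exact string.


Answer: GDDDD

Derivation:
Step 0: BDD
Step 1: GDDDD


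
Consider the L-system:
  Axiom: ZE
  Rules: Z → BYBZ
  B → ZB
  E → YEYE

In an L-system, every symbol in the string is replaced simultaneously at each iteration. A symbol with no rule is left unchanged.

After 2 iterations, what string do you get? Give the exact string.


Step 0: ZE
Step 1: BYBZYEYE
Step 2: ZBYZBBYBZYYEYEYYEYE

Answer: ZBYZBBYBZYYEYEYYEYE


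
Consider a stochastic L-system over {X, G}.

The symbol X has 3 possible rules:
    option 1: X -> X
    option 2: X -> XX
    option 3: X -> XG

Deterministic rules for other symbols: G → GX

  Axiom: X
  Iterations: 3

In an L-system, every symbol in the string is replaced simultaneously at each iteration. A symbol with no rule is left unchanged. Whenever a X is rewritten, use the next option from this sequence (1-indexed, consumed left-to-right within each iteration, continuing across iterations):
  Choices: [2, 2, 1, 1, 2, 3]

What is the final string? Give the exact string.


Answer: XXXXG

Derivation:
Step 0: X
Step 1: XX  (used choices [2])
Step 2: XXX  (used choices [2, 1])
Step 3: XXXXG  (used choices [1, 2, 3])


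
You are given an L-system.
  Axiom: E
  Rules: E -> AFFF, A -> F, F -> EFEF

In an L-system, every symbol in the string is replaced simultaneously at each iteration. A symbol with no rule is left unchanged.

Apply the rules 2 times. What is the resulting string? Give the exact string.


Answer: FEFEFEFEFEFEF

Derivation:
Step 0: E
Step 1: AFFF
Step 2: FEFEFEFEFEFEF


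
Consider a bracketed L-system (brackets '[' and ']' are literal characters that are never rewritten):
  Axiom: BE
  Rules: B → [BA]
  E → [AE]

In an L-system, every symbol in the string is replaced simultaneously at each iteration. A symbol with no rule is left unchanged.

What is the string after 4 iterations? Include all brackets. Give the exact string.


Answer: [[[[BA]A]A]A][A[A[A[AE]]]]

Derivation:
Step 0: BE
Step 1: [BA][AE]
Step 2: [[BA]A][A[AE]]
Step 3: [[[BA]A]A][A[A[AE]]]
Step 4: [[[[BA]A]A]A][A[A[A[AE]]]]


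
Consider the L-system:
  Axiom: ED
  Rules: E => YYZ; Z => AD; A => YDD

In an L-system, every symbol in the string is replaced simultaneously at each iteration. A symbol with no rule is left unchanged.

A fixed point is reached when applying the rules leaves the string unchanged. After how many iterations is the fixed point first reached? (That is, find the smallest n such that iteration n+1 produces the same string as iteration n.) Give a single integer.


Step 0: ED
Step 1: YYZD
Step 2: YYADD
Step 3: YYYDDDD
Step 4: YYYDDDD  (unchanged — fixed point at step 3)

Answer: 3


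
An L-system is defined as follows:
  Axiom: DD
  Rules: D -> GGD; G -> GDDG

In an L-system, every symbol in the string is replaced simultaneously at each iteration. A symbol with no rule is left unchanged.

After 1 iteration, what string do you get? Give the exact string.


Answer: GGDGGD

Derivation:
Step 0: DD
Step 1: GGDGGD


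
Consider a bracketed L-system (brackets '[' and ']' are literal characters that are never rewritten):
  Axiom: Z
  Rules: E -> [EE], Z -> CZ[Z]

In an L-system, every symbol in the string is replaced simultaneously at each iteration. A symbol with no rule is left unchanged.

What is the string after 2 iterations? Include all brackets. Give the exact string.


Step 0: Z
Step 1: CZ[Z]
Step 2: CCZ[Z][CZ[Z]]

Answer: CCZ[Z][CZ[Z]]


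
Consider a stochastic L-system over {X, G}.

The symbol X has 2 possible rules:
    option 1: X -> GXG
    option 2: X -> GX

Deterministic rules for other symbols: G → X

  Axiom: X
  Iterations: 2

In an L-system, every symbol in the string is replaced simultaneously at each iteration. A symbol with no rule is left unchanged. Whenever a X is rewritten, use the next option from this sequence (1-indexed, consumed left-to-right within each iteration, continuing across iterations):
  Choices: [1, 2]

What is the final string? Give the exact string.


Answer: XGXX

Derivation:
Step 0: X
Step 1: GXG  (used choices [1])
Step 2: XGXX  (used choices [2])


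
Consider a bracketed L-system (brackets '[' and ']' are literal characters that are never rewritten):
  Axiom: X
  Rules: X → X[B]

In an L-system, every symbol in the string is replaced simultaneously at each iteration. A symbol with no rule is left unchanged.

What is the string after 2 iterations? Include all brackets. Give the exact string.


Step 0: X
Step 1: X[B]
Step 2: X[B][B]

Answer: X[B][B]


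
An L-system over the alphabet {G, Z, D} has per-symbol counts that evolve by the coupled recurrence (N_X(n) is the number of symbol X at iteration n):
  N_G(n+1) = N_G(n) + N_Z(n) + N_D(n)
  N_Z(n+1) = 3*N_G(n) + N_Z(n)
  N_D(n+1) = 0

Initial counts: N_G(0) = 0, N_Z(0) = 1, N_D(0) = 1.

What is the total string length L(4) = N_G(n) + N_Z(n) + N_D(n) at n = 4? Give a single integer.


Step 0: N_G=0, N_Z=1, N_D=1, L=2
Step 1: N_G=2, N_Z=1, N_D=0, L=3
Step 2: N_G=3, N_Z=7, N_D=0, L=10
Step 3: N_G=10, N_Z=16, N_D=0, L=26
Step 4: N_G=26, N_Z=46, N_D=0, L=72

Answer: 72


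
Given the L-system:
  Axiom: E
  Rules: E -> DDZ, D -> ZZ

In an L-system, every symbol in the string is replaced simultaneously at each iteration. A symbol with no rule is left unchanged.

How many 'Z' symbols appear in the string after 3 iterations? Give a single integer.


Answer: 5

Derivation:
Step 0: E  (0 'Z')
Step 1: DDZ  (1 'Z')
Step 2: ZZZZZ  (5 'Z')
Step 3: ZZZZZ  (5 'Z')


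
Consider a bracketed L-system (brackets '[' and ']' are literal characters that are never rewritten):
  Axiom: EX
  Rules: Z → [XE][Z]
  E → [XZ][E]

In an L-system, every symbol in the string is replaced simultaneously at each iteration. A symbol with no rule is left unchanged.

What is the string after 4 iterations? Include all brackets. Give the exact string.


Step 0: EX
Step 1: [XZ][E]X
Step 2: [X[XE][Z]][[XZ][E]]X
Step 3: [X[X[XZ][E]][[XE][Z]]][[X[XE][Z]][[XZ][E]]]X
Step 4: [X[X[X[XE][Z]][[XZ][E]]][[X[XZ][E]][[XE][Z]]]][[X[X[XZ][E]][[XE][Z]]][[X[XE][Z]][[XZ][E]]]]X

Answer: [X[X[X[XE][Z]][[XZ][E]]][[X[XZ][E]][[XE][Z]]]][[X[X[XZ][E]][[XE][Z]]][[X[XE][Z]][[XZ][E]]]]X


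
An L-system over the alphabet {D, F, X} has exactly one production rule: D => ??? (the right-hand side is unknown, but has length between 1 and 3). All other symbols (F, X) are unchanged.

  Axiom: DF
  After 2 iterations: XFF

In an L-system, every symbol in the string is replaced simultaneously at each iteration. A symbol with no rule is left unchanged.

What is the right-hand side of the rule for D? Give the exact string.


Answer: XF

Derivation:
Trying D => XF:
  Step 0: DF
  Step 1: XFF
  Step 2: XFF
Matches the given result.


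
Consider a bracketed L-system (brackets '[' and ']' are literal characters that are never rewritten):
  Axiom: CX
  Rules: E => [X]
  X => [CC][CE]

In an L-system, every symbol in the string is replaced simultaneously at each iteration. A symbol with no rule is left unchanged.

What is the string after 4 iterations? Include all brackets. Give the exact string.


Answer: C[CC][C[[CC][C[X]]]]

Derivation:
Step 0: CX
Step 1: C[CC][CE]
Step 2: C[CC][C[X]]
Step 3: C[CC][C[[CC][CE]]]
Step 4: C[CC][C[[CC][C[X]]]]


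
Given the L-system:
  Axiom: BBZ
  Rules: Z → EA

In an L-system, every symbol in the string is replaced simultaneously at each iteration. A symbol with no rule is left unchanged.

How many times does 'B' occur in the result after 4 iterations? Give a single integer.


Answer: 2

Derivation:
Step 0: BBZ  (2 'B')
Step 1: BBEA  (2 'B')
Step 2: BBEA  (2 'B')
Step 3: BBEA  (2 'B')
Step 4: BBEA  (2 'B')


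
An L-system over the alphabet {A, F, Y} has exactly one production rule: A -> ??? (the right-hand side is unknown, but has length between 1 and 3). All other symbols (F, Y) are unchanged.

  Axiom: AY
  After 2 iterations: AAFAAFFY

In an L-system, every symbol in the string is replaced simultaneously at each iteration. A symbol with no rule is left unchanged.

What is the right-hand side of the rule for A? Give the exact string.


Answer: AAF

Derivation:
Trying A -> AAF:
  Step 0: AY
  Step 1: AAFY
  Step 2: AAFAAFFY
Matches the given result.


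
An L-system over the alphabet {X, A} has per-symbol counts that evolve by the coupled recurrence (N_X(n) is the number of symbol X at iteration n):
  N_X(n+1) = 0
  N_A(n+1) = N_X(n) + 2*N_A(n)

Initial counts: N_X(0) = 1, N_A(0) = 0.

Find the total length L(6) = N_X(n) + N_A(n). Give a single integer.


Answer: 32

Derivation:
Step 0: N_X=1, N_A=0, L=1
Step 1: N_X=0, N_A=1, L=1
Step 2: N_X=0, N_A=2, L=2
Step 3: N_X=0, N_A=4, L=4
Step 4: N_X=0, N_A=8, L=8
Step 5: N_X=0, N_A=16, L=16
Step 6: N_X=0, N_A=32, L=32


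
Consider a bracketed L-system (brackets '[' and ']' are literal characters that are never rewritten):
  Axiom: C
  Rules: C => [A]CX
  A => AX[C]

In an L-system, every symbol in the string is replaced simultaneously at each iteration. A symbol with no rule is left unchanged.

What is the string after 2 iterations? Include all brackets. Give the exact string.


Answer: [AX[C]][A]CXX

Derivation:
Step 0: C
Step 1: [A]CX
Step 2: [AX[C]][A]CXX


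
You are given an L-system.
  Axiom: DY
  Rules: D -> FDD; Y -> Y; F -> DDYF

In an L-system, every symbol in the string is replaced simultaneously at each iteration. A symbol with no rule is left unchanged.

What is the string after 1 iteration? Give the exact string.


Answer: FDDY

Derivation:
Step 0: DY
Step 1: FDDY


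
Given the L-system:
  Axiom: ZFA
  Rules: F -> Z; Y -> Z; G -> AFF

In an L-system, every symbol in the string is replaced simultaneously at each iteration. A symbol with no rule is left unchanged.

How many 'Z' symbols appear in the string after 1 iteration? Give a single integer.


Answer: 2

Derivation:
Step 0: ZFA  (1 'Z')
Step 1: ZZA  (2 'Z')


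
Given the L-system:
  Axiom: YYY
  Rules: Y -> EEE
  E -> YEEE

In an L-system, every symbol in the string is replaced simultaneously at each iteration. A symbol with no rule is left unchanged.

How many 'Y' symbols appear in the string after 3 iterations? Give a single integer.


Step 0: YYY  (3 'Y')
Step 1: EEEEEEEEE  (0 'Y')
Step 2: YEEEYEEEYEEEYEEEYEEEYEEEYEEEYEEEYEEE  (9 'Y')
Step 3: EEEYEEEYEEEYEEEEEEYEEEYEEEYEEEEEEYEEEYEEEYEEEEEEYEEEYEEEYEEEEEEYEEEYEEEYEEEEEEYEEEYEEEYEEEEEEYEEEYEEEYEEEEEEYEEEYEEEYEEEEEEYEEEYEEEYEEE  (27 'Y')

Answer: 27


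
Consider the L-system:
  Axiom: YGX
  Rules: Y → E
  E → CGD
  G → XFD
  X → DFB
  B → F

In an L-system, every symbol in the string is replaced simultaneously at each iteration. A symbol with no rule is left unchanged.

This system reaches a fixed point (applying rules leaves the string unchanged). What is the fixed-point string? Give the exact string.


Answer: CDFFFDDDFFFDDFF

Derivation:
Step 0: YGX
Step 1: EXFDDFB
Step 2: CGDDFBFDDFF
Step 3: CXFDDDFFFDDFF
Step 4: CDFBFDDDFFFDDFF
Step 5: CDFFFDDDFFFDDFF
Step 6: CDFFFDDDFFFDDFF  (unchanged — fixed point at step 5)


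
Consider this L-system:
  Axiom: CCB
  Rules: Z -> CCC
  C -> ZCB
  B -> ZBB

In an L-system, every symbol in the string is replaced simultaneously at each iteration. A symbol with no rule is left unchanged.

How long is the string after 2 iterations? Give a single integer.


Step 0: length = 3
Step 1: length = 9
Step 2: length = 27

Answer: 27


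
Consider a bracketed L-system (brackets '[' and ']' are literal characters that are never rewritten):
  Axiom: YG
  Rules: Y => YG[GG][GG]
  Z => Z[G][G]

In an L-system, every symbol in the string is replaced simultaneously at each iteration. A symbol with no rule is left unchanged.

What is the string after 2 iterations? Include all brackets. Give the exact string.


Step 0: YG
Step 1: YG[GG][GG]G
Step 2: YG[GG][GG]G[GG][GG]G

Answer: YG[GG][GG]G[GG][GG]G


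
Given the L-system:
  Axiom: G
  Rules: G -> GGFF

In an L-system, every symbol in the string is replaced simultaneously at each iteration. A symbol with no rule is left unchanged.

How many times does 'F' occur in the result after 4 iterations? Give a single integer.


Answer: 30

Derivation:
Step 0: G  (0 'F')
Step 1: GGFF  (2 'F')
Step 2: GGFFGGFFFF  (6 'F')
Step 3: GGFFGGFFFFGGFFGGFFFFFF  (14 'F')
Step 4: GGFFGGFFFFGGFFGGFFFFFFGGFFGGFFFFGGFFGGFFFFFFFF  (30 'F')


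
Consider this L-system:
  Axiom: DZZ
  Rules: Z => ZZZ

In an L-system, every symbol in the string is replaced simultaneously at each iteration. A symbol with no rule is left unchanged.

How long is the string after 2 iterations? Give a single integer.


Answer: 19

Derivation:
Step 0: length = 3
Step 1: length = 7
Step 2: length = 19


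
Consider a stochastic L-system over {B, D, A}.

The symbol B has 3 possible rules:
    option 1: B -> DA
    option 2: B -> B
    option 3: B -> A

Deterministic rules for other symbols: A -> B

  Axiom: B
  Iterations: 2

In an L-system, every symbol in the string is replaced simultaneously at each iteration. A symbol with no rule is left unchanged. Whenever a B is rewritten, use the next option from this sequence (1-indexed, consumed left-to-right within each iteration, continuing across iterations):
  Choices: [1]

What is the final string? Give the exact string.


Step 0: B
Step 1: DA  (used choices [1])
Step 2: DB  (used choices [])

Answer: DB


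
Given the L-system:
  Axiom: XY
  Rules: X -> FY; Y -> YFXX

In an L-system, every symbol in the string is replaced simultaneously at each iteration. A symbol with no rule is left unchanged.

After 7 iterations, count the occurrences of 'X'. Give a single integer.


Answer: 128

Derivation:
Step 0: XY  (1 'X')
Step 1: FYYFXX  (2 'X')
Step 2: FYFXXYFXXFFYFY  (4 'X')
Step 3: FYFXXFFYFYYFXXFFYFYFFYFXXFYFXX  (8 'X')
Step 4: FYFXXFFYFYFFYFXXFYFXXYFXXFFYFYFFYFXXFYFXXFFYFXXFFYFYFYFXXFFYFY  (16 'X')
Step 5: FYFXXFFYFYFFYFXXFYFXXFFYFXXFFYFYFYFXXFFYFYYFXXFFYFYFFYFXXFYFXXFFYFXXFFYFYFYFXXFFYFYFFYFXXFFYFYFFYFXXFYFXXFYFXXFFYFYFFYFXXFYFXX  (32 'X')
Step 6: FYFXXFFYFYFFYFXXFYFXXFFYFXXFFYFYFYFXXFFYFYFFYFXXFFYFYFFYFXXFYFXXFYFXXFFYFYFFYFXXFYFXXYFXXFFYFYFFYFXXFYFXXFFYFXXFFYFYFYFXXFFYFYFFYFXXFFYFYFFYFXXFYFXXFYFXXFFYFYFFYFXXFYFXXFFYFXXFFYFYFFYFXXFYFXXFFYFXXFFYFYFYFXXFFYFYFYFXXFFYFYFFYFXXFYFXXFFYFXXFFYFYFYFXXFFYFY  (64 'X')
Step 7: FYFXXFFYFYFFYFXXFYFXXFFYFXXFFYFYFYFXXFFYFYFFYFXXFFYFYFFYFXXFYFXXFYFXXFFYFYFFYFXXFYFXXFFYFXXFFYFYFFYFXXFYFXXFFYFXXFFYFYFYFXXFFYFYFYFXXFFYFYFFYFXXFYFXXFFYFXXFFYFYFYFXXFFYFYYFXXFFYFYFFYFXXFYFXXFFYFXXFFYFYFYFXXFFYFYFFYFXXFFYFYFFYFXXFYFXXFYFXXFFYFYFFYFXXFYFXXFFYFXXFFYFYFFYFXXFYFXXFFYFXXFFYFYFYFXXFFYFYFYFXXFFYFYFFYFXXFYFXXFFYFXXFFYFYFYFXXFFYFYFFYFXXFFYFYFFYFXXFYFXXFFYFXXFFYFYFYFXXFFYFYFFYFXXFFYFYFFYFXXFYFXXFYFXXFFYFYFFYFXXFYFXXFYFXXFFYFYFFYFXXFYFXXFFYFXXFFYFYFYFXXFFYFYFFYFXXFFYFYFFYFXXFYFXXFYFXXFFYFYFFYFXXFYFXX  (128 'X')


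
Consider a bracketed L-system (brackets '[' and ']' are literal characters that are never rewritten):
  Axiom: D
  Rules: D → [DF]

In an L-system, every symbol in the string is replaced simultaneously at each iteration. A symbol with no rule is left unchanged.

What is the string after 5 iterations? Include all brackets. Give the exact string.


Answer: [[[[[DF]F]F]F]F]

Derivation:
Step 0: D
Step 1: [DF]
Step 2: [[DF]F]
Step 3: [[[DF]F]F]
Step 4: [[[[DF]F]F]F]
Step 5: [[[[[DF]F]F]F]F]


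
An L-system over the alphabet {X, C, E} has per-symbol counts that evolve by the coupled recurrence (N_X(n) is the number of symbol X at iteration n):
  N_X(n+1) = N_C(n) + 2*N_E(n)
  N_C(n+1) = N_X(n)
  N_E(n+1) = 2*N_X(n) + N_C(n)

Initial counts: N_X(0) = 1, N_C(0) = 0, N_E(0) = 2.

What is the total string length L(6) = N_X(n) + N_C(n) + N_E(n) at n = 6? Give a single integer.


Step 0: N_X=1, N_C=0, N_E=2, L=3
Step 1: N_X=4, N_C=1, N_E=2, L=7
Step 2: N_X=5, N_C=4, N_E=9, L=18
Step 3: N_X=22, N_C=5, N_E=14, L=41
Step 4: N_X=33, N_C=22, N_E=49, L=104
Step 5: N_X=120, N_C=33, N_E=88, L=241
Step 6: N_X=209, N_C=120, N_E=273, L=602

Answer: 602


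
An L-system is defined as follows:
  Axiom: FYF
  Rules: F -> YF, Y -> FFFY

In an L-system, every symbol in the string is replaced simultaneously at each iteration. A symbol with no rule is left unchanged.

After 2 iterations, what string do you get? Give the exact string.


Answer: FFFYYFYFYFYFFFFYFFFYYF

Derivation:
Step 0: FYF
Step 1: YFFFFYYF
Step 2: FFFYYFYFYFYFFFFYFFFYYF


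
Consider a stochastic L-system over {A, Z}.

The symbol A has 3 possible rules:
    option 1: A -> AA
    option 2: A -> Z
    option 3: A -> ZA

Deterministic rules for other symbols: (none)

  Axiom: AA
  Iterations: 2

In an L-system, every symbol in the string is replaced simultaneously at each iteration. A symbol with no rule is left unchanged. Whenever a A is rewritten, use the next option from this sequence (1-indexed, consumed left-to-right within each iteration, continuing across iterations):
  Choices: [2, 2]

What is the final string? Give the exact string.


Answer: ZZ

Derivation:
Step 0: AA
Step 1: ZZ  (used choices [2, 2])
Step 2: ZZ  (used choices [])


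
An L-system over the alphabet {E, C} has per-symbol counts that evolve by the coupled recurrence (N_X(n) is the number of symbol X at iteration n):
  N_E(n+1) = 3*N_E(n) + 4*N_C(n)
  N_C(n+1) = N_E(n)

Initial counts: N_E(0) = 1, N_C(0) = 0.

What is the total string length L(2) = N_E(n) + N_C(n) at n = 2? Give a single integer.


Step 0: N_E=1, N_C=0, L=1
Step 1: N_E=3, N_C=1, L=4
Step 2: N_E=13, N_C=3, L=16

Answer: 16


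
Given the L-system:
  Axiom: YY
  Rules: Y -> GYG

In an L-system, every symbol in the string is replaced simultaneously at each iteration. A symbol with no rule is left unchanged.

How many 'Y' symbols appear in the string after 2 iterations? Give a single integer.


Step 0: YY  (2 'Y')
Step 1: GYGGYG  (2 'Y')
Step 2: GGYGGGGYGG  (2 'Y')

Answer: 2


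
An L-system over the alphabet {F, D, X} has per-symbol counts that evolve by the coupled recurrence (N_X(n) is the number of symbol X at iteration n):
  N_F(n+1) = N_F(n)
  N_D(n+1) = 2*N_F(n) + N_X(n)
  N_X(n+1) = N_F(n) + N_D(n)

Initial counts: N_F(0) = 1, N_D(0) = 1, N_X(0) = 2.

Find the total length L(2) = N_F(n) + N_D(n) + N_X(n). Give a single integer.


Answer: 10

Derivation:
Step 0: N_F=1, N_D=1, N_X=2, L=4
Step 1: N_F=1, N_D=4, N_X=2, L=7
Step 2: N_F=1, N_D=4, N_X=5, L=10


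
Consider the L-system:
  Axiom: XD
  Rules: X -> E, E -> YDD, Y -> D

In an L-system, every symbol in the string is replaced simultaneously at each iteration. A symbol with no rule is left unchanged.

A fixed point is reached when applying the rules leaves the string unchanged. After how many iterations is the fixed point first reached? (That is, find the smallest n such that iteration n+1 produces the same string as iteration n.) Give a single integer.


Step 0: XD
Step 1: ED
Step 2: YDDD
Step 3: DDDD
Step 4: DDDD  (unchanged — fixed point at step 3)

Answer: 3


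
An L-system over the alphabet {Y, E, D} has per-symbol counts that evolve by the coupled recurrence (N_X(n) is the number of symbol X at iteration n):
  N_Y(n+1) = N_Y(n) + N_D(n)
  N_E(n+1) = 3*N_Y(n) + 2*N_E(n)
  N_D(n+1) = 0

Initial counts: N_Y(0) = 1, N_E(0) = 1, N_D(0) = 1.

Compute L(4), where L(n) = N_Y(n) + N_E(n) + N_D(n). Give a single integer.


Answer: 84

Derivation:
Step 0: N_Y=1, N_E=1, N_D=1, L=3
Step 1: N_Y=2, N_E=5, N_D=0, L=7
Step 2: N_Y=2, N_E=16, N_D=0, L=18
Step 3: N_Y=2, N_E=38, N_D=0, L=40
Step 4: N_Y=2, N_E=82, N_D=0, L=84


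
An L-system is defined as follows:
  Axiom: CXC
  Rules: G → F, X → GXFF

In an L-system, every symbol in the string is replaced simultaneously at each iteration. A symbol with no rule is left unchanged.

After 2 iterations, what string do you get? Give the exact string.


Step 0: CXC
Step 1: CGXFFC
Step 2: CFGXFFFFC

Answer: CFGXFFFFC


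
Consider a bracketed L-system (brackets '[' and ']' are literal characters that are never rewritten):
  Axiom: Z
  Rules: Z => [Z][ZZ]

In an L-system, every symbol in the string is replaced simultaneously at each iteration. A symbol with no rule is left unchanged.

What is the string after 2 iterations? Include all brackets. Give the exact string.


Answer: [[Z][ZZ]][[Z][ZZ][Z][ZZ]]

Derivation:
Step 0: Z
Step 1: [Z][ZZ]
Step 2: [[Z][ZZ]][[Z][ZZ][Z][ZZ]]


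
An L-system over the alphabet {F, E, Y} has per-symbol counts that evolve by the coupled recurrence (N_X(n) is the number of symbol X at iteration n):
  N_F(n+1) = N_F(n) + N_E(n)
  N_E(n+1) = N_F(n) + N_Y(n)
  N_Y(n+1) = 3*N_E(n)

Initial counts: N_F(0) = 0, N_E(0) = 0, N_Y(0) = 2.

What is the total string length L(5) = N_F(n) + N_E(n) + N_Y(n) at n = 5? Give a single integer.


Step 0: N_F=0, N_E=0, N_Y=2, L=2
Step 1: N_F=0, N_E=2, N_Y=0, L=2
Step 2: N_F=2, N_E=0, N_Y=6, L=8
Step 3: N_F=2, N_E=8, N_Y=0, L=10
Step 4: N_F=10, N_E=2, N_Y=24, L=36
Step 5: N_F=12, N_E=34, N_Y=6, L=52

Answer: 52


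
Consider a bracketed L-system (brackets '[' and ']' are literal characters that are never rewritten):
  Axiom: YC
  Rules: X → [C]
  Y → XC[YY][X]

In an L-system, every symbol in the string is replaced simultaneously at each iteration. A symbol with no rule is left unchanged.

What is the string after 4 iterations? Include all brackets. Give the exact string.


Step 0: YC
Step 1: XC[YY][X]C
Step 2: [C]C[XC[YY][X]XC[YY][X]][[C]]C
Step 3: [C]C[[C]C[XC[YY][X]XC[YY][X]][[C]][C]C[XC[YY][X]XC[YY][X]][[C]]][[C]]C
Step 4: [C]C[[C]C[[C]C[XC[YY][X]XC[YY][X]][[C]][C]C[XC[YY][X]XC[YY][X]][[C]]][[C]][C]C[[C]C[XC[YY][X]XC[YY][X]][[C]][C]C[XC[YY][X]XC[YY][X]][[C]]][[C]]][[C]]C

Answer: [C]C[[C]C[[C]C[XC[YY][X]XC[YY][X]][[C]][C]C[XC[YY][X]XC[YY][X]][[C]]][[C]][C]C[[C]C[XC[YY][X]XC[YY][X]][[C]][C]C[XC[YY][X]XC[YY][X]][[C]]][[C]]][[C]]C


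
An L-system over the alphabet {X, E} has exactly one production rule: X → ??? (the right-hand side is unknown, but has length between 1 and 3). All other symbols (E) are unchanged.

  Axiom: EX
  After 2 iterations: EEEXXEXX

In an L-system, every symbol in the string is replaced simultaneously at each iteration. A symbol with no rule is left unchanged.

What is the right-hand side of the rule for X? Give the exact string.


Trying X → EXX:
  Step 0: EX
  Step 1: EEXX
  Step 2: EEEXXEXX
Matches the given result.

Answer: EXX


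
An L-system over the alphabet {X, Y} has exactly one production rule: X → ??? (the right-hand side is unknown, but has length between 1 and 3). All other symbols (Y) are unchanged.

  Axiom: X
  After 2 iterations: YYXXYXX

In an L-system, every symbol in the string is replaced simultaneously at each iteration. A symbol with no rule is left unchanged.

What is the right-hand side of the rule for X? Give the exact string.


Answer: YXX

Derivation:
Trying X → YXX:
  Step 0: X
  Step 1: YXX
  Step 2: YYXXYXX
Matches the given result.


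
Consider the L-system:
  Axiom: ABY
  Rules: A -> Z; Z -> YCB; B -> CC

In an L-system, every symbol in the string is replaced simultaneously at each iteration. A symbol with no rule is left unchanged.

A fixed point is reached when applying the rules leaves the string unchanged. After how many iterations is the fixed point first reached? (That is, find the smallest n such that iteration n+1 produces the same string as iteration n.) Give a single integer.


Step 0: ABY
Step 1: ZCCY
Step 2: YCBCCY
Step 3: YCCCCCY
Step 4: YCCCCCY  (unchanged — fixed point at step 3)

Answer: 3
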